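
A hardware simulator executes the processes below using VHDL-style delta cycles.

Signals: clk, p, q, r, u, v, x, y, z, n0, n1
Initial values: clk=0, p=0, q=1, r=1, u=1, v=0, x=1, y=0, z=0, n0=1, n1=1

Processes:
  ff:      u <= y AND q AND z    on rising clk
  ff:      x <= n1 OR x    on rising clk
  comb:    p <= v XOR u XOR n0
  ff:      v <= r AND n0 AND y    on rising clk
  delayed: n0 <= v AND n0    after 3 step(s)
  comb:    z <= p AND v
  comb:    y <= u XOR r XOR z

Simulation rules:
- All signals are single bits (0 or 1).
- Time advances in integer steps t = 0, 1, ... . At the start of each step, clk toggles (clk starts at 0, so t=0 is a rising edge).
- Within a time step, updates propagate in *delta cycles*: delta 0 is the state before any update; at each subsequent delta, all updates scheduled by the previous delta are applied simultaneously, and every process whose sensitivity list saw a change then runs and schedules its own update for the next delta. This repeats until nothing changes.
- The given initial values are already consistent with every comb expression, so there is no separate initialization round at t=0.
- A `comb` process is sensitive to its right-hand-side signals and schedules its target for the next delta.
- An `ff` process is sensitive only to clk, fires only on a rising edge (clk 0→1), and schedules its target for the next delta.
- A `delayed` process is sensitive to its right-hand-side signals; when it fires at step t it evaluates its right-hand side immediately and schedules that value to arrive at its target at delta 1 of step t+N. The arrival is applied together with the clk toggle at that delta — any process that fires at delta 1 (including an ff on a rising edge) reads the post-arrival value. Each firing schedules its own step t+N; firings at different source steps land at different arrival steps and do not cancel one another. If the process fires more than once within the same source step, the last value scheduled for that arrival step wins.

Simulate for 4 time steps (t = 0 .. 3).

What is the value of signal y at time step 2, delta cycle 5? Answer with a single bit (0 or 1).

t=0 Δ0: u=1 q=1 n1=1 z=0 r=1 clk=0 n0=1 y=0 x=1 v=0 p=0
  Δ1: clk:0→1
  Δ2: u:1→0
  Δ3: y:0→1, p:0→1
  (3Δ to stable)
t=1 Δ0: u=0 q=1 n1=1 z=0 r=1 clk=1 n0=1 y=1 x=1 v=0 p=1
  Δ1: clk:1→0
  (1Δ to stable)
t=2 Δ0: u=0 q=1 n1=1 z=0 r=1 clk=0 n0=1 y=1 x=1 v=0 p=1
  Δ1: clk:0→1
  Δ2: v:0→1
  Δ3: z:0→1, p:1→0
  Δ4: z:1→0, y:1→0
  Δ5: y:0→1
  (5Δ to stable)
t=3 Δ0: u=0 q=1 n1=1 z=0 r=1 clk=1 n0=1 y=1 x=1 v=1 p=0
  Δ1: clk:1→0
  (1Δ to stable)

1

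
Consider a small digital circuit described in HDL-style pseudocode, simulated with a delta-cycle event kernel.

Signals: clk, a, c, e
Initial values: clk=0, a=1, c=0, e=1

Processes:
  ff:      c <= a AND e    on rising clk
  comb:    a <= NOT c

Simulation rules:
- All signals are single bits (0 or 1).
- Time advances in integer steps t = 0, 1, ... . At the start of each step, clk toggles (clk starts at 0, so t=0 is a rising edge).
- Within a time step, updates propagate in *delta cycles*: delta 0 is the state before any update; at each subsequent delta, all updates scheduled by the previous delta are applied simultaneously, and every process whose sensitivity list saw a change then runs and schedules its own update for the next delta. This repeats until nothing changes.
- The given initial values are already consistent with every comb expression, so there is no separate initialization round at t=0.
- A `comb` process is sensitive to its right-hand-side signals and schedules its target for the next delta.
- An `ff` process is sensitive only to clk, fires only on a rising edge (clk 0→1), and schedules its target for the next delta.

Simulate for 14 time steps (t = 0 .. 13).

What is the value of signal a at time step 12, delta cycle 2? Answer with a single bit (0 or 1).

1

[bits: clk,e,a,c]
t=0: Δ0=0110 Δ1=1110 Δ2=1111 Δ3=1101 | 3Δ
t=1: Δ0=1101 Δ1=0101 | 1Δ
t=2: Δ0=0101 Δ1=1101 Δ2=1100 Δ3=1110 | 3Δ
t=3: Δ0=1110 Δ1=0110 | 1Δ
t=4: Δ0=0110 Δ1=1110 Δ2=1111 Δ3=1101 | 3Δ
t=5: Δ0=1101 Δ1=0101 | 1Δ
t=6: Δ0=0101 Δ1=1101 Δ2=1100 Δ3=1110 | 3Δ
t=7: Δ0=1110 Δ1=0110 | 1Δ
t=8: Δ0=0110 Δ1=1110 Δ2=1111 Δ3=1101 | 3Δ
t=9: Δ0=1101 Δ1=0101 | 1Δ
t=10: Δ0=0101 Δ1=1101 Δ2=1100 Δ3=1110 | 3Δ
t=11: Δ0=1110 Δ1=0110 | 1Δ
t=12: Δ0=0110 Δ1=1110 Δ2=1111 Δ3=1101 | 3Δ
t=13: Δ0=1101 Δ1=0101 | 1Δ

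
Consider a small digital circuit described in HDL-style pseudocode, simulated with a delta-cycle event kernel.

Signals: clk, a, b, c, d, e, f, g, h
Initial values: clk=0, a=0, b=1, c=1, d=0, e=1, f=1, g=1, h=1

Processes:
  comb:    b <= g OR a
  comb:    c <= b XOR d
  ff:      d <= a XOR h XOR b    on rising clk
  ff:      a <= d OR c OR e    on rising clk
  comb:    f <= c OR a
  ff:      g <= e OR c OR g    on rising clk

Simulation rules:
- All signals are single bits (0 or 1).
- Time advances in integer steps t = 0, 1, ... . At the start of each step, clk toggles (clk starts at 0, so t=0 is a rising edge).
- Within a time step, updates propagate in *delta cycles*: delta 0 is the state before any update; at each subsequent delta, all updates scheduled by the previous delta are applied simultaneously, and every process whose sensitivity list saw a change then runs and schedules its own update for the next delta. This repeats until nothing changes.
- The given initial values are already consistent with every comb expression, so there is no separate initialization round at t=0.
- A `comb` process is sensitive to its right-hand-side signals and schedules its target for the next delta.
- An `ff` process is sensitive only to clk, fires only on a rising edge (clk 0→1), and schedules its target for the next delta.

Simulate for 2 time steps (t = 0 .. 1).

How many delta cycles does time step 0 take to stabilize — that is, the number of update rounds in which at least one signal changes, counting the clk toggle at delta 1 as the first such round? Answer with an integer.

t0.Δ0 a=0 d=0 g=1 clk=0 f=1 h=1 b=1 c=1 e=1
t0.Δ1 a=0 d=0 g=1 clk=1 f=1 h=1 b=1 c=1 e=1
t0.Δ2 a=1 d=0 g=1 clk=1 f=1 h=1 b=1 c=1 e=1
t1.Δ0 a=1 d=0 g=1 clk=1 f=1 h=1 b=1 c=1 e=1
t1.Δ1 a=1 d=0 g=1 clk=0 f=1 h=1 b=1 c=1 e=1

2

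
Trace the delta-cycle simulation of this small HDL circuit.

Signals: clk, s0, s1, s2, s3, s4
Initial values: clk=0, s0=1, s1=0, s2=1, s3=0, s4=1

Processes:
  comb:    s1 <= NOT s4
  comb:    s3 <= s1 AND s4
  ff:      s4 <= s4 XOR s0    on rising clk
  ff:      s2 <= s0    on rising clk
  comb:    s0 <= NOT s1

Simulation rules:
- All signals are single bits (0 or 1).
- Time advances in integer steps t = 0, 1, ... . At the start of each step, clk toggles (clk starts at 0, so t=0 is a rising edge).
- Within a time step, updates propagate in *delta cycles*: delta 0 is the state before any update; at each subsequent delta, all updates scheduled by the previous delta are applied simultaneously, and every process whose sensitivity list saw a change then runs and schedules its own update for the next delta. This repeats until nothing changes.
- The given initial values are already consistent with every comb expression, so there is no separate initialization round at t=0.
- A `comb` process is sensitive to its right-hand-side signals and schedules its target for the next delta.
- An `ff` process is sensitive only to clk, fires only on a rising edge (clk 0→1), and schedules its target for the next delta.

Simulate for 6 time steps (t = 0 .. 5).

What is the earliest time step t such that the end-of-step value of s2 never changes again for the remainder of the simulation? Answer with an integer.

t=0 Δ0: s2=1 s1=0 s3=0 clk=0 s0=1 s4=1
  Δ1: clk:0→1
  Δ2: s4:1→0
  Δ3: s1:0→1
  Δ4: s0:1→0
  (4Δ to stable)
t=1 Δ0: s2=1 s1=1 s3=0 clk=1 s0=0 s4=0
  Δ1: clk:1→0
  (1Δ to stable)
t=2 Δ0: s2=1 s1=1 s3=0 clk=0 s0=0 s4=0
  Δ1: clk:0→1
  Δ2: s2:1→0
  (2Δ to stable)
t=3 Δ0: s2=0 s1=1 s3=0 clk=1 s0=0 s4=0
  Δ1: clk:1→0
  (1Δ to stable)
t=4 Δ0: s2=0 s1=1 s3=0 clk=0 s0=0 s4=0
  Δ1: clk:0→1
  (1Δ to stable)
t=5 Δ0: s2=0 s1=1 s3=0 clk=1 s0=0 s4=0
  Δ1: clk:1→0
  (1Δ to stable)

2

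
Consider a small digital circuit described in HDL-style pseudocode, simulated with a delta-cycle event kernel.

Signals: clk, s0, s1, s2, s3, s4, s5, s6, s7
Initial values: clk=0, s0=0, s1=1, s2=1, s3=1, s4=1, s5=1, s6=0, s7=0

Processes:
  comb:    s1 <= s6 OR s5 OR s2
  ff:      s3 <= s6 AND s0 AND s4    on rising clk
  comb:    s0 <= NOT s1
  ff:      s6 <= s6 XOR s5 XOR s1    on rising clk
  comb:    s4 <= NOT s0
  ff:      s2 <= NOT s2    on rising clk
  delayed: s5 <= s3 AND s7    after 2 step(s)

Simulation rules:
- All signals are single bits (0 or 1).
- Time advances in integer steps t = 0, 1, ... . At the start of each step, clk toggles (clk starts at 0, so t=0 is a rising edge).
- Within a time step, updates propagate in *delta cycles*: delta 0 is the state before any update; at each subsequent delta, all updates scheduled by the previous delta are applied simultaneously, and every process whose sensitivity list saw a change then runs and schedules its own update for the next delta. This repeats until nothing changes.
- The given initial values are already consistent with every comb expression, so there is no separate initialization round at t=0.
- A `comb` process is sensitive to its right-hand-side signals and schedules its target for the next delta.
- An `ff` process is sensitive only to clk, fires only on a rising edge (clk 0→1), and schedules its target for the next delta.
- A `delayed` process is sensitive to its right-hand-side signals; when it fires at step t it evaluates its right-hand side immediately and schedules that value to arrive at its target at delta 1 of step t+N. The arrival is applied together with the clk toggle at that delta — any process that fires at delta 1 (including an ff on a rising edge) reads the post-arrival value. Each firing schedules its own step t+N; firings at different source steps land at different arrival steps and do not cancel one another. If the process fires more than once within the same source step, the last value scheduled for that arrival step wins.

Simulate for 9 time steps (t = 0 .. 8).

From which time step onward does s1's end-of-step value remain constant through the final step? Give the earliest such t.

t=0 Δ0: s3=1 clk=0 s6=0 s2=1 s1=1 s4=1 s5=1 s7=0 s0=0
  Δ1: clk:0→1
  Δ2: s3:1→0, s2:1→0
  (2Δ to stable)
t=1 Δ0: s3=0 clk=1 s6=0 s2=0 s1=1 s4=1 s5=1 s7=0 s0=0
  Δ1: clk:1→0
  (1Δ to stable)
t=2 Δ0: s3=0 clk=0 s6=0 s2=0 s1=1 s4=1 s5=1 s7=0 s0=0
  Δ1: clk:0→1, s5:1→0
  Δ2: s6:0→1, s2:0→1, s1:1→0
  Δ3: s1:0→1, s0:0→1
  Δ4: s4:1→0, s0:1→0
  Δ5: s4:0→1
  (5Δ to stable)
t=3 Δ0: s3=0 clk=1 s6=1 s2=1 s1=1 s4=1 s5=0 s7=0 s0=0
  Δ1: clk:1→0
  (1Δ to stable)
t=4 Δ0: s3=0 clk=0 s6=1 s2=1 s1=1 s4=1 s5=0 s7=0 s0=0
  Δ1: clk:0→1
  Δ2: s6:1→0, s2:1→0
  Δ3: s1:1→0
  Δ4: s0:0→1
  Δ5: s4:1→0
  (5Δ to stable)
t=5 Δ0: s3=0 clk=1 s6=0 s2=0 s1=0 s4=0 s5=0 s7=0 s0=1
  Δ1: clk:1→0
  (1Δ to stable)
t=6 Δ0: s3=0 clk=0 s6=0 s2=0 s1=0 s4=0 s5=0 s7=0 s0=1
  Δ1: clk:0→1
  Δ2: s2:0→1
  Δ3: s1:0→1
  Δ4: s0:1→0
  Δ5: s4:0→1
  (5Δ to stable)
t=7 Δ0: s3=0 clk=1 s6=0 s2=1 s1=1 s4=1 s5=0 s7=0 s0=0
  Δ1: clk:1→0
  (1Δ to stable)
t=8 Δ0: s3=0 clk=0 s6=0 s2=1 s1=1 s4=1 s5=0 s7=0 s0=0
  Δ1: clk:0→1
  Δ2: s6:0→1, s2:1→0
  (2Δ to stable)

6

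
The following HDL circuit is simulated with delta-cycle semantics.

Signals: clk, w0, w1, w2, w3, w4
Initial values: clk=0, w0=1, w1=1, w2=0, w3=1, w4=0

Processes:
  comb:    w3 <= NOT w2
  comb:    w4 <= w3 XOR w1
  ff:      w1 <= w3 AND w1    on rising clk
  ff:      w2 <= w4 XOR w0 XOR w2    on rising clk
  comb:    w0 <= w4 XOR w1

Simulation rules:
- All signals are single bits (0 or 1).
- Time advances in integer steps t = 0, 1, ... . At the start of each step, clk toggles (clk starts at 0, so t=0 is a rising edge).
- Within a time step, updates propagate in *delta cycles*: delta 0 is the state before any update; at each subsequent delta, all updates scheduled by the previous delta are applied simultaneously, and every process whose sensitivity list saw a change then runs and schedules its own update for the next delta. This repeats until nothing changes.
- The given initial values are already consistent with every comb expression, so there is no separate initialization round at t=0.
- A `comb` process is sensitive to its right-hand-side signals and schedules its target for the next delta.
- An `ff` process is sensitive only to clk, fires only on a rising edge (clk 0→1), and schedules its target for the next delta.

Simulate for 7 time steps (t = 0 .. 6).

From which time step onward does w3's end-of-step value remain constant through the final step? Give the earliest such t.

2

t=0 Δ0: w0=1 w1=1 w3=1 clk=0 w2=0 w4=0
  Δ1: clk:0→1
  Δ2: w2:0→1
  Δ3: w3:1→0
  Δ4: w4:0→1
  Δ5: w0:1→0
  (5Δ to stable)
t=1 Δ0: w0=0 w1=1 w3=0 clk=1 w2=1 w4=1
  Δ1: clk:1→0
  (1Δ to stable)
t=2 Δ0: w0=0 w1=1 w3=0 clk=0 w2=1 w4=1
  Δ1: clk:0→1
  Δ2: w1:1→0, w2:1→0
  Δ3: w0:0→1, w3:0→1, w4:1→0
  Δ4: w0:1→0, w4:0→1
  Δ5: w0:0→1
  (5Δ to stable)
t=3 Δ0: w0=1 w1=0 w3=1 clk=1 w2=0 w4=1
  Δ1: clk:1→0
  (1Δ to stable)
t=4 Δ0: w0=1 w1=0 w3=1 clk=0 w2=0 w4=1
  Δ1: clk:0→1
  (1Δ to stable)
t=5 Δ0: w0=1 w1=0 w3=1 clk=1 w2=0 w4=1
  Δ1: clk:1→0
  (1Δ to stable)
t=6 Δ0: w0=1 w1=0 w3=1 clk=0 w2=0 w4=1
  Δ1: clk:0→1
  (1Δ to stable)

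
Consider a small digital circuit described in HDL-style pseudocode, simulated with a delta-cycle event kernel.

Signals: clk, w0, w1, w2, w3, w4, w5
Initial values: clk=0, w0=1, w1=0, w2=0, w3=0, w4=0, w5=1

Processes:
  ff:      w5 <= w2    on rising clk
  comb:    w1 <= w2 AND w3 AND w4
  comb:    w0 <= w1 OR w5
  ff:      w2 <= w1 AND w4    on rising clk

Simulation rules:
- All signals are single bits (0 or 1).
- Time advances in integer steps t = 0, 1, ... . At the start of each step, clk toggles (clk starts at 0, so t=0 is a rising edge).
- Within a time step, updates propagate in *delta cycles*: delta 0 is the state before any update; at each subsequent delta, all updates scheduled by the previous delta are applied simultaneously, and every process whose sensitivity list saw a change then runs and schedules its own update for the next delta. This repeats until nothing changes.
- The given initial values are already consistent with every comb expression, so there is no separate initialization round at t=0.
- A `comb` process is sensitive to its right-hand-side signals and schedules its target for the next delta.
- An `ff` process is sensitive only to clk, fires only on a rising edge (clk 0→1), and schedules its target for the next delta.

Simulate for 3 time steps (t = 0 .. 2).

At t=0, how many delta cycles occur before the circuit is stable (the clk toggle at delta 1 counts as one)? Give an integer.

t=0 Δ0: w1=0 w2=0 w4=0 w3=0 clk=0 w0=1 w5=1
  Δ1: clk:0→1
  Δ2: w5:1→0
  Δ3: w0:1→0
  (3Δ to stable)
t=1 Δ0: w1=0 w2=0 w4=0 w3=0 clk=1 w0=0 w5=0
  Δ1: clk:1→0
  (1Δ to stable)
t=2 Δ0: w1=0 w2=0 w4=0 w3=0 clk=0 w0=0 w5=0
  Δ1: clk:0→1
  (1Δ to stable)

3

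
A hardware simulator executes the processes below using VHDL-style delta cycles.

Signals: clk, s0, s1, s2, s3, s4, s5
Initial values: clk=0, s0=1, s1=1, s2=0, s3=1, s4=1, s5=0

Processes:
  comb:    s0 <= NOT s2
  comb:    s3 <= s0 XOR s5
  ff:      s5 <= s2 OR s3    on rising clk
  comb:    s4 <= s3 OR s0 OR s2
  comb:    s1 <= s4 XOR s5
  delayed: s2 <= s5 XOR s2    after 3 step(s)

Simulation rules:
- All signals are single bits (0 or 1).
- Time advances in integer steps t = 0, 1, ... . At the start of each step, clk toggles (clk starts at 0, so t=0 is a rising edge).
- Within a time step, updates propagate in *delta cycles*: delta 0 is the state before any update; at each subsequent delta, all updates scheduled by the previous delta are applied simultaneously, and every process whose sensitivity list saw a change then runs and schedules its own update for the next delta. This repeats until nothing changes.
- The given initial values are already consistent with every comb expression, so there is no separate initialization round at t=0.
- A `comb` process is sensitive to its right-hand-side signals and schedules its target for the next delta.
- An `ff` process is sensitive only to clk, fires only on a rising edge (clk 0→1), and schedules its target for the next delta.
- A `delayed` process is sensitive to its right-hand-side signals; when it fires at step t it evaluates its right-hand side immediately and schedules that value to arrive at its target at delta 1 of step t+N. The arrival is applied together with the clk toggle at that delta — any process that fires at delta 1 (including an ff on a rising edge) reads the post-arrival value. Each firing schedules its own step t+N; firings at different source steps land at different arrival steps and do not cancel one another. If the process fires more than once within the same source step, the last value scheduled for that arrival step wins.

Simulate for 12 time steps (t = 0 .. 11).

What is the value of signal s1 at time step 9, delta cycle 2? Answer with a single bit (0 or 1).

t=0 Δ0: clk=0 s2=0 s3=1 s5=0 s0=1 s1=1 s4=1
  Δ1: clk:0→1
  Δ2: s5:0→1
  Δ3: s3:1→0, s1:1→0
  (3Δ to stable)
t=1 Δ0: clk=1 s2=0 s3=0 s5=1 s0=1 s1=0 s4=1
  Δ1: clk:1→0
  (1Δ to stable)
t=2 Δ0: clk=0 s2=0 s3=0 s5=1 s0=1 s1=0 s4=1
  Δ1: clk:0→1
  Δ2: s5:1→0
  Δ3: s3:0→1, s1:0→1
  (3Δ to stable)
t=3 Δ0: clk=1 s2=0 s3=1 s5=0 s0=1 s1=1 s4=1
  Δ1: clk:1→0, s2:0→1
  Δ2: s0:1→0
  Δ3: s3:1→0
  (3Δ to stable)
t=4 Δ0: clk=0 s2=1 s3=0 s5=0 s0=0 s1=1 s4=1
  Δ1: clk:0→1
  Δ2: s5:0→1
  Δ3: s3:0→1, s1:1→0
  (3Δ to stable)
t=5 Δ0: clk=1 s2=1 s3=1 s5=1 s0=0 s1=0 s4=1
  Δ1: clk:1→0, s2:1→0
  Δ2: s0:0→1
  Δ3: s3:1→0
  (3Δ to stable)
t=6 Δ0: clk=0 s2=0 s3=0 s5=1 s0=1 s1=0 s4=1
  Δ1: clk:0→1, s2:0→1
  Δ2: s0:1→0
  Δ3: s3:0→1
  (3Δ to stable)
t=7 Δ0: clk=1 s2=1 s3=1 s5=1 s0=0 s1=0 s4=1
  Δ1: clk:1→0, s2:1→0
  Δ2: s0:0→1
  Δ3: s3:1→0
  (3Δ to stable)
t=8 Δ0: clk=0 s2=0 s3=0 s5=1 s0=1 s1=0 s4=1
  Δ1: clk:0→1, s2:0→1
  Δ2: s0:1→0
  Δ3: s3:0→1
  (3Δ to stable)
t=9 Δ0: clk=1 s2=1 s3=1 s5=1 s0=0 s1=0 s4=1
  Δ1: clk:1→0, s2:1→0
  Δ2: s0:0→1
  Δ3: s3:1→0
  (3Δ to stable)
t=10 Δ0: clk=0 s2=0 s3=0 s5=1 s0=1 s1=0 s4=1
  Δ1: clk:0→1, s2:0→1
  Δ2: s0:1→0
  Δ3: s3:0→1
  (3Δ to stable)
t=11 Δ0: clk=1 s2=1 s3=1 s5=1 s0=0 s1=0 s4=1
  Δ1: clk:1→0, s2:1→0
  Δ2: s0:0→1
  Δ3: s3:1→0
  (3Δ to stable)

0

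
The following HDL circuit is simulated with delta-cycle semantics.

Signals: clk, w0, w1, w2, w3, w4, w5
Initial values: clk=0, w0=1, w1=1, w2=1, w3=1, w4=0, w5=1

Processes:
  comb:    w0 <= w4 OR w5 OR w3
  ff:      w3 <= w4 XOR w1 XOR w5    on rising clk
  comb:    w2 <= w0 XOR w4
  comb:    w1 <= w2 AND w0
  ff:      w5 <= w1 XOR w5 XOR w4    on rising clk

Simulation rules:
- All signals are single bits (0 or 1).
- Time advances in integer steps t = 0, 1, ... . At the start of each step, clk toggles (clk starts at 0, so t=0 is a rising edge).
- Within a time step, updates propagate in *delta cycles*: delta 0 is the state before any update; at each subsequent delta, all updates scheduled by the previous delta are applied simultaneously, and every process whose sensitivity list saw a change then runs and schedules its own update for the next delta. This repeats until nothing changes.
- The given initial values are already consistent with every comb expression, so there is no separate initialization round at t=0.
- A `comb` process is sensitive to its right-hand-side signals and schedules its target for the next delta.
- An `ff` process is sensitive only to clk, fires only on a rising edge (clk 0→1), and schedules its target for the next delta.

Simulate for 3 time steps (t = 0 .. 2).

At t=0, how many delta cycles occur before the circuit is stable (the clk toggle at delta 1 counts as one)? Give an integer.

4

t=0 Δ0: w5=1 w3=1 clk=0 w2=1 w1=1 w4=0 w0=1
  Δ1: clk:0→1
  Δ2: w5:1→0, w3:1→0
  Δ3: w0:1→0
  Δ4: w2:1→0, w1:1→0
  (4Δ to stable)
t=1 Δ0: w5=0 w3=0 clk=1 w2=0 w1=0 w4=0 w0=0
  Δ1: clk:1→0
  (1Δ to stable)
t=2 Δ0: w5=0 w3=0 clk=0 w2=0 w1=0 w4=0 w0=0
  Δ1: clk:0→1
  (1Δ to stable)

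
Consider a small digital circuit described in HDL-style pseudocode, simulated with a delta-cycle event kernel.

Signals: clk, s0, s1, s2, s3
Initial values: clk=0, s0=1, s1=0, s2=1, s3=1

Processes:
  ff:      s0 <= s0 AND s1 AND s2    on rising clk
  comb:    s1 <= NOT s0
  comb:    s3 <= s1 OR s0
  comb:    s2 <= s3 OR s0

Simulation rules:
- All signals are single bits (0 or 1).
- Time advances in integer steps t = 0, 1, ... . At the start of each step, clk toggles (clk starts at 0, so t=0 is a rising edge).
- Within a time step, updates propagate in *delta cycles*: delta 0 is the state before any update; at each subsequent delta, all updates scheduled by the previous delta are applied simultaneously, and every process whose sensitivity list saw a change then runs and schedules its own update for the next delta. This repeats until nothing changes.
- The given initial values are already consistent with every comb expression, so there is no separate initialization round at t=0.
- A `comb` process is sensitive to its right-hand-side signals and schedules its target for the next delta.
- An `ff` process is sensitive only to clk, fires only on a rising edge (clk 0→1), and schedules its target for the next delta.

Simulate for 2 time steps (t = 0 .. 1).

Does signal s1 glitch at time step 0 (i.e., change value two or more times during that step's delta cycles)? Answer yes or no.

t0.Δ0 s1=0 clk=0 s3=1 s0=1 s2=1
t0.Δ1 s1=0 clk=1 s3=1 s0=1 s2=1
t0.Δ2 s1=0 clk=1 s3=1 s0=0 s2=1
t0.Δ3 s1=1 clk=1 s3=0 s0=0 s2=1
t0.Δ4 s1=1 clk=1 s3=1 s0=0 s2=0
t0.Δ5 s1=1 clk=1 s3=1 s0=0 s2=1
t1.Δ0 s1=1 clk=1 s3=1 s0=0 s2=1
t1.Δ1 s1=1 clk=0 s3=1 s0=0 s2=1

no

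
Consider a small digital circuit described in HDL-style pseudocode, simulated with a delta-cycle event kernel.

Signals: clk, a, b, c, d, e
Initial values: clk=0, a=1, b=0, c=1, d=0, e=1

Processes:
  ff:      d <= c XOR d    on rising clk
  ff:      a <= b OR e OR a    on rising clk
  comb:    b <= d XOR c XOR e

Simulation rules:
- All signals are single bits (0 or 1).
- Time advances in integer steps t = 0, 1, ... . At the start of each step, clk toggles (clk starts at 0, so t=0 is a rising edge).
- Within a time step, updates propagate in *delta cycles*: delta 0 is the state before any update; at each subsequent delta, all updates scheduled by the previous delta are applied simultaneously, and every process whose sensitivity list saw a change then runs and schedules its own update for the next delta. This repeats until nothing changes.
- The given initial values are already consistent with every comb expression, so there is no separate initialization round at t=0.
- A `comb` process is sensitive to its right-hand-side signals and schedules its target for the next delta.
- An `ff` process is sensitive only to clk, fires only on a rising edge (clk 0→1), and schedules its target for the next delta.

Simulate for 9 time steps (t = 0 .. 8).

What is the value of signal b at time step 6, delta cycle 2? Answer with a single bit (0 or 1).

t0.Δ0 e=1 a=1 b=0 clk=0 c=1 d=0
t0.Δ1 e=1 a=1 b=0 clk=1 c=1 d=0
t0.Δ2 e=1 a=1 b=0 clk=1 c=1 d=1
t0.Δ3 e=1 a=1 b=1 clk=1 c=1 d=1
t1.Δ0 e=1 a=1 b=1 clk=1 c=1 d=1
t1.Δ1 e=1 a=1 b=1 clk=0 c=1 d=1
t2.Δ0 e=1 a=1 b=1 clk=0 c=1 d=1
t2.Δ1 e=1 a=1 b=1 clk=1 c=1 d=1
t2.Δ2 e=1 a=1 b=1 clk=1 c=1 d=0
t2.Δ3 e=1 a=1 b=0 clk=1 c=1 d=0
t3.Δ0 e=1 a=1 b=0 clk=1 c=1 d=0
t3.Δ1 e=1 a=1 b=0 clk=0 c=1 d=0
t4.Δ0 e=1 a=1 b=0 clk=0 c=1 d=0
t4.Δ1 e=1 a=1 b=0 clk=1 c=1 d=0
t4.Δ2 e=1 a=1 b=0 clk=1 c=1 d=1
t4.Δ3 e=1 a=1 b=1 clk=1 c=1 d=1
t5.Δ0 e=1 a=1 b=1 clk=1 c=1 d=1
t5.Δ1 e=1 a=1 b=1 clk=0 c=1 d=1
t6.Δ0 e=1 a=1 b=1 clk=0 c=1 d=1
t6.Δ1 e=1 a=1 b=1 clk=1 c=1 d=1
t6.Δ2 e=1 a=1 b=1 clk=1 c=1 d=0
t6.Δ3 e=1 a=1 b=0 clk=1 c=1 d=0
t7.Δ0 e=1 a=1 b=0 clk=1 c=1 d=0
t7.Δ1 e=1 a=1 b=0 clk=0 c=1 d=0
t8.Δ0 e=1 a=1 b=0 clk=0 c=1 d=0
t8.Δ1 e=1 a=1 b=0 clk=1 c=1 d=0
t8.Δ2 e=1 a=1 b=0 clk=1 c=1 d=1
t8.Δ3 e=1 a=1 b=1 clk=1 c=1 d=1

1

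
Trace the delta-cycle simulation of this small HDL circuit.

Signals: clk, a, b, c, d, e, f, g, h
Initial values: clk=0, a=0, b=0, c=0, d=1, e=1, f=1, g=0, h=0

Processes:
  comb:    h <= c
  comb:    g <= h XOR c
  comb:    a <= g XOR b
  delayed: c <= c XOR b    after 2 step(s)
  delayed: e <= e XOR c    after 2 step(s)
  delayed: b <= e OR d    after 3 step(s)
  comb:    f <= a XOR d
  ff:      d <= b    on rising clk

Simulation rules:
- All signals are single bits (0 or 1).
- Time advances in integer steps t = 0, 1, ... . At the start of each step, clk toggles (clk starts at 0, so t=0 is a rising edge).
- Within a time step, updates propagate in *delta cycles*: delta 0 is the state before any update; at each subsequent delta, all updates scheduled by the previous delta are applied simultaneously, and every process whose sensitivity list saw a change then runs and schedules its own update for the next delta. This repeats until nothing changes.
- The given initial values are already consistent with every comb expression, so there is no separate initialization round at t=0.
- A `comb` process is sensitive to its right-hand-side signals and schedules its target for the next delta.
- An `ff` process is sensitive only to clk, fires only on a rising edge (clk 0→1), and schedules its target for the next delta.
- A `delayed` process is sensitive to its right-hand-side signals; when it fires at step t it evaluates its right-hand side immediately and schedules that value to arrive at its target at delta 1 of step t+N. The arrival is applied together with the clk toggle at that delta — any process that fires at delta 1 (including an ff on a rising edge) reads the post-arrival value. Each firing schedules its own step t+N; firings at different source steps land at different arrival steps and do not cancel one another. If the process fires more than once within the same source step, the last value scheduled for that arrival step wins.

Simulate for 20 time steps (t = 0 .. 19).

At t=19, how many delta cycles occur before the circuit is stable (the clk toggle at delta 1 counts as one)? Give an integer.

t0.Δ0 c=0 g=0 a=0 b=0 h=0 clk=0 e=1 d=1 f=1
t0.Δ1 c=0 g=0 a=0 b=0 h=0 clk=1 e=1 d=1 f=1
t0.Δ2 c=0 g=0 a=0 b=0 h=0 clk=1 e=1 d=0 f=1
t0.Δ3 c=0 g=0 a=0 b=0 h=0 clk=1 e=1 d=0 f=0
t1.Δ0 c=0 g=0 a=0 b=0 h=0 clk=1 e=1 d=0 f=0
t1.Δ1 c=0 g=0 a=0 b=0 h=0 clk=0 e=1 d=0 f=0
t2.Δ0 c=0 g=0 a=0 b=0 h=0 clk=0 e=1 d=0 f=0
t2.Δ1 c=0 g=0 a=0 b=0 h=0 clk=1 e=1 d=0 f=0
t3.Δ0 c=0 g=0 a=0 b=0 h=0 clk=1 e=1 d=0 f=0
t3.Δ1 c=0 g=0 a=0 b=1 h=0 clk=0 e=1 d=0 f=0
t3.Δ2 c=0 g=0 a=1 b=1 h=0 clk=0 e=1 d=0 f=0
t3.Δ3 c=0 g=0 a=1 b=1 h=0 clk=0 e=1 d=0 f=1
t4.Δ0 c=0 g=0 a=1 b=1 h=0 clk=0 e=1 d=0 f=1
t4.Δ1 c=0 g=0 a=1 b=1 h=0 clk=1 e=1 d=0 f=1
t4.Δ2 c=0 g=0 a=1 b=1 h=0 clk=1 e=1 d=1 f=1
t4.Δ3 c=0 g=0 a=1 b=1 h=0 clk=1 e=1 d=1 f=0
t5.Δ0 c=0 g=0 a=1 b=1 h=0 clk=1 e=1 d=1 f=0
t5.Δ1 c=1 g=0 a=1 b=1 h=0 clk=0 e=1 d=1 f=0
t5.Δ2 c=1 g=1 a=1 b=1 h=1 clk=0 e=1 d=1 f=0
t5.Δ3 c=1 g=0 a=0 b=1 h=1 clk=0 e=1 d=1 f=0
t5.Δ4 c=1 g=0 a=1 b=1 h=1 clk=0 e=1 d=1 f=1
t5.Δ5 c=1 g=0 a=1 b=1 h=1 clk=0 e=1 d=1 f=0
t6.Δ0 c=1 g=0 a=1 b=1 h=1 clk=0 e=1 d=1 f=0
t6.Δ1 c=1 g=0 a=1 b=1 h=1 clk=1 e=1 d=1 f=0
t7.Δ0 c=1 g=0 a=1 b=1 h=1 clk=1 e=1 d=1 f=0
t7.Δ1 c=0 g=0 a=1 b=1 h=1 clk=0 e=0 d=1 f=0
t7.Δ2 c=0 g=1 a=1 b=1 h=0 clk=0 e=0 d=1 f=0
t7.Δ3 c=0 g=0 a=0 b=1 h=0 clk=0 e=0 d=1 f=0
t7.Δ4 c=0 g=0 a=1 b=1 h=0 clk=0 e=0 d=1 f=1
t7.Δ5 c=0 g=0 a=1 b=1 h=0 clk=0 e=0 d=1 f=0
t8.Δ0 c=0 g=0 a=1 b=1 h=0 clk=0 e=0 d=1 f=0
t8.Δ1 c=0 g=0 a=1 b=1 h=0 clk=1 e=0 d=1 f=0
t9.Δ0 c=0 g=0 a=1 b=1 h=0 clk=1 e=0 d=1 f=0
t9.Δ1 c=1 g=0 a=1 b=1 h=0 clk=0 e=0 d=1 f=0
t9.Δ2 c=1 g=1 a=1 b=1 h=1 clk=0 e=0 d=1 f=0
t9.Δ3 c=1 g=0 a=0 b=1 h=1 clk=0 e=0 d=1 f=0
t9.Δ4 c=1 g=0 a=1 b=1 h=1 clk=0 e=0 d=1 f=1
t9.Δ5 c=1 g=0 a=1 b=1 h=1 clk=0 e=0 d=1 f=0
t10.Δ0 c=1 g=0 a=1 b=1 h=1 clk=0 e=0 d=1 f=0
t10.Δ1 c=1 g=0 a=1 b=1 h=1 clk=1 e=0 d=1 f=0
t11.Δ0 c=1 g=0 a=1 b=1 h=1 clk=1 e=0 d=1 f=0
t11.Δ1 c=0 g=0 a=1 b=1 h=1 clk=0 e=1 d=1 f=0
t11.Δ2 c=0 g=1 a=1 b=1 h=0 clk=0 e=1 d=1 f=0
t11.Δ3 c=0 g=0 a=0 b=1 h=0 clk=0 e=1 d=1 f=0
t11.Δ4 c=0 g=0 a=1 b=1 h=0 clk=0 e=1 d=1 f=1
t11.Δ5 c=0 g=0 a=1 b=1 h=0 clk=0 e=1 d=1 f=0
t12.Δ0 c=0 g=0 a=1 b=1 h=0 clk=0 e=1 d=1 f=0
t12.Δ1 c=0 g=0 a=1 b=1 h=0 clk=1 e=1 d=1 f=0
t13.Δ0 c=0 g=0 a=1 b=1 h=0 clk=1 e=1 d=1 f=0
t13.Δ1 c=1 g=0 a=1 b=1 h=0 clk=0 e=1 d=1 f=0
t13.Δ2 c=1 g=1 a=1 b=1 h=1 clk=0 e=1 d=1 f=0
t13.Δ3 c=1 g=0 a=0 b=1 h=1 clk=0 e=1 d=1 f=0
t13.Δ4 c=1 g=0 a=1 b=1 h=1 clk=0 e=1 d=1 f=1
t13.Δ5 c=1 g=0 a=1 b=1 h=1 clk=0 e=1 d=1 f=0
t14.Δ0 c=1 g=0 a=1 b=1 h=1 clk=0 e=1 d=1 f=0
t14.Δ1 c=1 g=0 a=1 b=1 h=1 clk=1 e=1 d=1 f=0
t15.Δ0 c=1 g=0 a=1 b=1 h=1 clk=1 e=1 d=1 f=0
t15.Δ1 c=0 g=0 a=1 b=1 h=1 clk=0 e=0 d=1 f=0
t15.Δ2 c=0 g=1 a=1 b=1 h=0 clk=0 e=0 d=1 f=0
t15.Δ3 c=0 g=0 a=0 b=1 h=0 clk=0 e=0 d=1 f=0
t15.Δ4 c=0 g=0 a=1 b=1 h=0 clk=0 e=0 d=1 f=1
t15.Δ5 c=0 g=0 a=1 b=1 h=0 clk=0 e=0 d=1 f=0
t16.Δ0 c=0 g=0 a=1 b=1 h=0 clk=0 e=0 d=1 f=0
t16.Δ1 c=0 g=0 a=1 b=1 h=0 clk=1 e=0 d=1 f=0
t17.Δ0 c=0 g=0 a=1 b=1 h=0 clk=1 e=0 d=1 f=0
t17.Δ1 c=1 g=0 a=1 b=1 h=0 clk=0 e=0 d=1 f=0
t17.Δ2 c=1 g=1 a=1 b=1 h=1 clk=0 e=0 d=1 f=0
t17.Δ3 c=1 g=0 a=0 b=1 h=1 clk=0 e=0 d=1 f=0
t17.Δ4 c=1 g=0 a=1 b=1 h=1 clk=0 e=0 d=1 f=1
t17.Δ5 c=1 g=0 a=1 b=1 h=1 clk=0 e=0 d=1 f=0
t18.Δ0 c=1 g=0 a=1 b=1 h=1 clk=0 e=0 d=1 f=0
t18.Δ1 c=1 g=0 a=1 b=1 h=1 clk=1 e=0 d=1 f=0
t19.Δ0 c=1 g=0 a=1 b=1 h=1 clk=1 e=0 d=1 f=0
t19.Δ1 c=0 g=0 a=1 b=1 h=1 clk=0 e=1 d=1 f=0
t19.Δ2 c=0 g=1 a=1 b=1 h=0 clk=0 e=1 d=1 f=0
t19.Δ3 c=0 g=0 a=0 b=1 h=0 clk=0 e=1 d=1 f=0
t19.Δ4 c=0 g=0 a=1 b=1 h=0 clk=0 e=1 d=1 f=1
t19.Δ5 c=0 g=0 a=1 b=1 h=0 clk=0 e=1 d=1 f=0

5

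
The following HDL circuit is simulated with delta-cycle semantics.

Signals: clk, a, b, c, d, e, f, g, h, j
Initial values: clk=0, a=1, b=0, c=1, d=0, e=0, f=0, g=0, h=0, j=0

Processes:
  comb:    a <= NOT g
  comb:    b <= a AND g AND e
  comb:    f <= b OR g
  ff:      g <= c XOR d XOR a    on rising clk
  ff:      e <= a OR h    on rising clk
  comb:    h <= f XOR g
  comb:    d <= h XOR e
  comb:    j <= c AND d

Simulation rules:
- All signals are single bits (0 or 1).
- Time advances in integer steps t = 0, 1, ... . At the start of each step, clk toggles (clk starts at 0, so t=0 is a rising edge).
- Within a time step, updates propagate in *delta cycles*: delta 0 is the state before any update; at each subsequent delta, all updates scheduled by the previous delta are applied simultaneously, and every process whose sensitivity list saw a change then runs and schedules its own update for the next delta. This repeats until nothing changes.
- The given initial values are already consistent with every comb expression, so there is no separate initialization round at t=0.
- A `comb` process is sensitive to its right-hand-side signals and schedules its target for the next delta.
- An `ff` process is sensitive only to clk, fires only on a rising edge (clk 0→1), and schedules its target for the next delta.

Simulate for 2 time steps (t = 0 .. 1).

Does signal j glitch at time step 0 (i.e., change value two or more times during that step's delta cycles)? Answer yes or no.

no

t0.Δ0 h=0 a=1 g=0 f=0 b=0 e=0 clk=0 j=0 d=0 c=1
t0.Δ1 h=0 a=1 g=0 f=0 b=0 e=0 clk=1 j=0 d=0 c=1
t0.Δ2 h=0 a=1 g=0 f=0 b=0 e=1 clk=1 j=0 d=0 c=1
t0.Δ3 h=0 a=1 g=0 f=0 b=0 e=1 clk=1 j=0 d=1 c=1
t0.Δ4 h=0 a=1 g=0 f=0 b=0 e=1 clk=1 j=1 d=1 c=1
t1.Δ0 h=0 a=1 g=0 f=0 b=0 e=1 clk=1 j=1 d=1 c=1
t1.Δ1 h=0 a=1 g=0 f=0 b=0 e=1 clk=0 j=1 d=1 c=1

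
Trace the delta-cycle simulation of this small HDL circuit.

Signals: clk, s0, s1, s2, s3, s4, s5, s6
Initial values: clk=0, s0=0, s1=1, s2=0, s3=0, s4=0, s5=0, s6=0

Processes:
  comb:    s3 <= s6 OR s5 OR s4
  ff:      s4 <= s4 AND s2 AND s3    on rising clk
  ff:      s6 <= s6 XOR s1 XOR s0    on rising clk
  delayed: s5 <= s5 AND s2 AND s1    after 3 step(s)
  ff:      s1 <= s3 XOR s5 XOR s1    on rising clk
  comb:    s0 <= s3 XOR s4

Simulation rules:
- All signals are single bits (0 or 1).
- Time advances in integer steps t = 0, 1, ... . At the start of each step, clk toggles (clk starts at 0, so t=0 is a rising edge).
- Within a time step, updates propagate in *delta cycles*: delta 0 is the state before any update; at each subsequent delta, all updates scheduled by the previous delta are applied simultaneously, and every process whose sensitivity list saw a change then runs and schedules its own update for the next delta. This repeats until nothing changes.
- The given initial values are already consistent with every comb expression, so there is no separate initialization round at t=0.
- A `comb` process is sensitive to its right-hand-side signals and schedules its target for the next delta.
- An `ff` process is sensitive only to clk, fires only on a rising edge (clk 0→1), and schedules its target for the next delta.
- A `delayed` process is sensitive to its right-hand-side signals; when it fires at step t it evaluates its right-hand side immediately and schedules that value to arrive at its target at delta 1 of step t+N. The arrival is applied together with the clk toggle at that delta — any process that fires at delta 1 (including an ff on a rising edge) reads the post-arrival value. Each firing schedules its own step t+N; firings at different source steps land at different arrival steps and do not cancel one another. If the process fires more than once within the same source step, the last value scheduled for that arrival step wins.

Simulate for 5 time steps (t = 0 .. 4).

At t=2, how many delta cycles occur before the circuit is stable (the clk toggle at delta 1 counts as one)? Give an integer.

t=0 Δ0: s3=0 s2=0 s1=1 s4=0 s6=0 s5=0 s0=0 clk=0
  Δ1: clk:0→1
  Δ2: s6:0→1
  Δ3: s3:0→1
  Δ4: s0:0→1
  (4Δ to stable)
t=1 Δ0: s3=1 s2=0 s1=1 s4=0 s6=1 s5=0 s0=1 clk=1
  Δ1: clk:1→0
  (1Δ to stable)
t=2 Δ0: s3=1 s2=0 s1=1 s4=0 s6=1 s5=0 s0=1 clk=0
  Δ1: clk:0→1
  Δ2: s1:1→0
  (2Δ to stable)
t=3 Δ0: s3=1 s2=0 s1=0 s4=0 s6=1 s5=0 s0=1 clk=1
  Δ1: clk:1→0
  (1Δ to stable)
t=4 Δ0: s3=1 s2=0 s1=0 s4=0 s6=1 s5=0 s0=1 clk=0
  Δ1: clk:0→1
  Δ2: s1:0→1, s6:1→0
  Δ3: s3:1→0
  Δ4: s0:1→0
  (4Δ to stable)

2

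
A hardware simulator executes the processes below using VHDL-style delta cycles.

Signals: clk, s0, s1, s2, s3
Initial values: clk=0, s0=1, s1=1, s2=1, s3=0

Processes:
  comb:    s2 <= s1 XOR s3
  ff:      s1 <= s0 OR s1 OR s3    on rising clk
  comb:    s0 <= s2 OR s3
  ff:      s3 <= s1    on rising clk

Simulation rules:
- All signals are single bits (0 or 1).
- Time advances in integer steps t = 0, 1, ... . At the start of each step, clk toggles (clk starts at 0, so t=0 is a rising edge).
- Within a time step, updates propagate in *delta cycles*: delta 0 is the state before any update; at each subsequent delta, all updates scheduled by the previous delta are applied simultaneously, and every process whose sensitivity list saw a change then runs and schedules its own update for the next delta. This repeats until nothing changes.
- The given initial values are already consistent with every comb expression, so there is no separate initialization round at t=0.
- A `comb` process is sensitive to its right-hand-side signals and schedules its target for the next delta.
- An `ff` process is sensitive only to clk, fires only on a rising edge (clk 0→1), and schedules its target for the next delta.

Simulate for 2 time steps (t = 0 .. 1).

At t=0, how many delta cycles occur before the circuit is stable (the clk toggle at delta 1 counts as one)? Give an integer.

t=0 Δ0: s2=1 s3=0 clk=0 s1=1 s0=1
  Δ1: clk:0→1
  Δ2: s3:0→1
  Δ3: s2:1→0
  (3Δ to stable)
t=1 Δ0: s2=0 s3=1 clk=1 s1=1 s0=1
  Δ1: clk:1→0
  (1Δ to stable)

3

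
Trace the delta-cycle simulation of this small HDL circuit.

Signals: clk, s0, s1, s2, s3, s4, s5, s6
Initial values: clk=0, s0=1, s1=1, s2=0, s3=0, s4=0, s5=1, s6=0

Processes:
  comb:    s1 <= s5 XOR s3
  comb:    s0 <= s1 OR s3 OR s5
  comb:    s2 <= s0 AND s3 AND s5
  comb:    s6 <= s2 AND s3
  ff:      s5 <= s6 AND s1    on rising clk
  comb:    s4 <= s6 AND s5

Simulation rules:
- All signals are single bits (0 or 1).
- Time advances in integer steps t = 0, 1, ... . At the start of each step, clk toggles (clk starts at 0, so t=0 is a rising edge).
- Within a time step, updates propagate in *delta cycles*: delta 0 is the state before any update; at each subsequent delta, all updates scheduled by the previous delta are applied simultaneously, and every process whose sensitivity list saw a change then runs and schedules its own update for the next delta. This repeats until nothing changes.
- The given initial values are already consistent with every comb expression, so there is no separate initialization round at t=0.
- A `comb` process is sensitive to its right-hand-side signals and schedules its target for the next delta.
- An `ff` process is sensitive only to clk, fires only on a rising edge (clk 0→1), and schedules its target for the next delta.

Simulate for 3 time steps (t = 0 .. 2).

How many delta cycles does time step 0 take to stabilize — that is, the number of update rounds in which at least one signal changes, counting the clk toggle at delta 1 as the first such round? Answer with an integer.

4

t0.Δ0 s0=1 s6=0 s3=0 s5=1 clk=0 s1=1 s4=0 s2=0
t0.Δ1 s0=1 s6=0 s3=0 s5=1 clk=1 s1=1 s4=0 s2=0
t0.Δ2 s0=1 s6=0 s3=0 s5=0 clk=1 s1=1 s4=0 s2=0
t0.Δ3 s0=1 s6=0 s3=0 s5=0 clk=1 s1=0 s4=0 s2=0
t0.Δ4 s0=0 s6=0 s3=0 s5=0 clk=1 s1=0 s4=0 s2=0
t1.Δ0 s0=0 s6=0 s3=0 s5=0 clk=1 s1=0 s4=0 s2=0
t1.Δ1 s0=0 s6=0 s3=0 s5=0 clk=0 s1=0 s4=0 s2=0
t2.Δ0 s0=0 s6=0 s3=0 s5=0 clk=0 s1=0 s4=0 s2=0
t2.Δ1 s0=0 s6=0 s3=0 s5=0 clk=1 s1=0 s4=0 s2=0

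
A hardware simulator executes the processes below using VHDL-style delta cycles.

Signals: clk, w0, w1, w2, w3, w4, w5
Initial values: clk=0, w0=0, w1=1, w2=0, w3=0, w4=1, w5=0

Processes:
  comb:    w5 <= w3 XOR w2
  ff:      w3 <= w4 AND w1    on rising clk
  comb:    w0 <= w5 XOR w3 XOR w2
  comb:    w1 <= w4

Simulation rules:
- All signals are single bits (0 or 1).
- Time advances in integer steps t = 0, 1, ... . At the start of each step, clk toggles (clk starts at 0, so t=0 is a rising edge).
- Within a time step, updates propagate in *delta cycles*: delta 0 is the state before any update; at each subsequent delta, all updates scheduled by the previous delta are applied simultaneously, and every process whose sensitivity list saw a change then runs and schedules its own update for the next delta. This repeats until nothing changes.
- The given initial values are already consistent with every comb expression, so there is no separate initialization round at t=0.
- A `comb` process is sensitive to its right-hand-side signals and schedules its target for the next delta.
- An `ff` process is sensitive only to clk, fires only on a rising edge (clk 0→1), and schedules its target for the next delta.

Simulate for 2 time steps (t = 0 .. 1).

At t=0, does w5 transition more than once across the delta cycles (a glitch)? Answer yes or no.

t=0 Δ0: w3=0 w4=1 w5=0 w2=0 clk=0 w0=0 w1=1
  Δ1: clk:0→1
  Δ2: w3:0→1
  Δ3: w5:0→1, w0:0→1
  Δ4: w0:1→0
  (4Δ to stable)
t=1 Δ0: w3=1 w4=1 w5=1 w2=0 clk=1 w0=0 w1=1
  Δ1: clk:1→0
  (1Δ to stable)

no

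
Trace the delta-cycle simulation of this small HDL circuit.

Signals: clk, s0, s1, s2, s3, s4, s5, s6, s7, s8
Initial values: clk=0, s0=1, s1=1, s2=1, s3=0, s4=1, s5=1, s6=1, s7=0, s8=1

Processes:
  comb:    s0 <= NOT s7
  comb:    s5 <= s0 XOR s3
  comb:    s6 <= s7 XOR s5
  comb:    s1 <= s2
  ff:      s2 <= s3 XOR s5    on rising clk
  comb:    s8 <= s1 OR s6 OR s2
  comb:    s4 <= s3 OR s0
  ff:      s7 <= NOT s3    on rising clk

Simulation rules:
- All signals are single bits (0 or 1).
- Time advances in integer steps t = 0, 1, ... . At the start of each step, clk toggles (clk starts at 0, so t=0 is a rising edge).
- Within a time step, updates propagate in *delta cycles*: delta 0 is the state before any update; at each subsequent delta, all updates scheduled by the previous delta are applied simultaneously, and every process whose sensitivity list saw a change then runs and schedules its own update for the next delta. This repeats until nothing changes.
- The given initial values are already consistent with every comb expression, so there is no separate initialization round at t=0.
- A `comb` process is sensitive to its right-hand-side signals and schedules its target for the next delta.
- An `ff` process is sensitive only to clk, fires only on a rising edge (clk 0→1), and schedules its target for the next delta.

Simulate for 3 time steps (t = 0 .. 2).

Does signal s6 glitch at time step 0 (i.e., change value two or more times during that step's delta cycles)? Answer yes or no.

[bits: s6,s5,s7,s3,clk,s8,s4,s1,s0,s2]
t=0: Δ0=1100011111 Δ1=1100111111 Δ2=1110111111 Δ3=0110111101 Δ4=0010110101 Δ5=1010110101 | 5Δ
t=1: Δ0=1010110101 Δ1=1010010101 | 1Δ
t=2: Δ0=1010010101 Δ1=1010110101 Δ2=1010110100 Δ3=1010110000 | 3Δ

yes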